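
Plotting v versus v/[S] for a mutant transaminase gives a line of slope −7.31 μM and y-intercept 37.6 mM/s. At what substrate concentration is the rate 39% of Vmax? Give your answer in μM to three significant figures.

4.67 μM

The Eadie–Hofstee slope gives Km = 7.31 μM (slope = −Km).
v/Vmax = [S]/(Km+[S]) = 0.39 ⇒ [S] = Km·0.39/(1−0.39) = 7.31 × 0.6393 = 4.67 μM.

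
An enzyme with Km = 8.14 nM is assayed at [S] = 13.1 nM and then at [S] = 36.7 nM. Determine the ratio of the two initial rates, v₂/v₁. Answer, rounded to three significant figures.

1.33

Since Vmax cancels, v₂/v₁ = [S]₂(Km+[S]₁) / [S]₁(Km+[S]₂).
= 36.7×(8.14+13.1) / (13.1×(8.14+36.7)) = 779.5/587.4 = 1.33.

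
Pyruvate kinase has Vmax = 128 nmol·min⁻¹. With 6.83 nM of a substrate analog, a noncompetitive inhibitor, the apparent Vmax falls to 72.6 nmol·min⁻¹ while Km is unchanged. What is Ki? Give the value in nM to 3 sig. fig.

8.95 nM

Noncompetitive: Vmax,app = Vmax/α with α = 1 + [I]/Ki.
α = Vmax/Vmax,app = 128/72.6 = 1.763.
Since α = 1 + [I]/Ki, [I]/Ki = 1.763 − 1 = 0.7631 and Ki = 6.83/0.7631 = 8.95 nM.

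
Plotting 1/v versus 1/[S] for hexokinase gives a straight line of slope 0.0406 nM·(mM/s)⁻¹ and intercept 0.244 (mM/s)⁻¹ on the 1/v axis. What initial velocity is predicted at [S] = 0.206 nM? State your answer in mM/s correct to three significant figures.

The y-intercept is 1/Vmax, so Vmax = 1/0.244 = 4.10 mM/s.
The slope is Km/Vmax, so Km = 0.0406 × 4.10 = 0.166 nM.
Then v = 4.10 × 0.206/(0.166 + 0.206) = 2.27 mM/s.

2.27 mM/s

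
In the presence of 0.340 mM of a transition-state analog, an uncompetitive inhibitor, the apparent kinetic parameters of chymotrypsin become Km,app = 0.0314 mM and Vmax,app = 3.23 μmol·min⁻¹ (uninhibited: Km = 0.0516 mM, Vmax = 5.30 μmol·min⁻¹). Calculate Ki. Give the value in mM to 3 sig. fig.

Uncompetitive: Vmax,app = Vmax/α (and Km,app = Km/α) with α = 1 + [I]/Ki.
α = Vmax/Vmax,app = 5.30/3.23 = 1.641.
Since α = 1 + [I]/Ki, [I]/Ki = 1.641 − 1 = 0.6409 and Ki = 0.340/0.6409 = 0.531 mM.

0.531 mM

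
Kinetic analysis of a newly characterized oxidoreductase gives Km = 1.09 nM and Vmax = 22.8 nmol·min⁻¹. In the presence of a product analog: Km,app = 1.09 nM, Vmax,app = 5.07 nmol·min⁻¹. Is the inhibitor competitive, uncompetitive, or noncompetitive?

Vmax decreases (22.8 → 5.07 nmol·min⁻¹) while Km is unchanged — pure noncompetitive inhibition.

noncompetitive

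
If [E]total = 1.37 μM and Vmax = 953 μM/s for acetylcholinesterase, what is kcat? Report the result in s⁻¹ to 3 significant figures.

kcat = Vmax/[E]total = 953 μM/s / 1.37 μM = 696 s⁻¹.

696 s⁻¹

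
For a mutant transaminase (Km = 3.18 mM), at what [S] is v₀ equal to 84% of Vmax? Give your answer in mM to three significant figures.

v/Vmax = [S]/(Km+[S]) = 0.84, so [S] = Km·0.84/(1 − 0.84) = 3.18 × 5.250.
[S] = 16.7 mM.

16.7 mM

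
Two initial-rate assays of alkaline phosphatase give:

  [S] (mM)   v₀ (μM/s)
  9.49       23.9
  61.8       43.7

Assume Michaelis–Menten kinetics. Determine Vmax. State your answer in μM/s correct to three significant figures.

51.4 μM/s

In reciprocal form, 1/v = (Km/Vmax)·(1/[S]) + 1/Vmax. The two points give (1/[S], 1/v) = (0.1054, 0.04184) and (0.01618, 0.02288).
Slope = (0.04184 − 0.02288)/(0.1054 − 0.01618) = 0.2125; intercept = 0.04184 − 0.2125×0.1054 = 0.01944.
Vmax = 1/intercept = 51.4 μM/s; Km = slope × Vmax = 0.2125 × 51.4 = 10.9 mM.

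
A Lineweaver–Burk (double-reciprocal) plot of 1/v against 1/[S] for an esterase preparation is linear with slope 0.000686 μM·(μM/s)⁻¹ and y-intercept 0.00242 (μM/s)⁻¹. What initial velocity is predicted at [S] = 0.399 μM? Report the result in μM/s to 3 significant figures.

242 μM/s

The y-intercept is 1/Vmax, so Vmax = 1/0.00242 = 413 μM/s.
The slope is Km/Vmax, so Km = 0.000686 × 413 = 0.283 μM.
Then v = 413 × 0.399/(0.283 + 0.399) = 242 μM/s.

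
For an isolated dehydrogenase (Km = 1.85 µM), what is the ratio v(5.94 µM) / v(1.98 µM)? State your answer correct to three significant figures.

1.47

Since Vmax cancels, v₂/v₁ = [S]₂(Km+[S]₁) / [S]₁(Km+[S]₂).
= 5.94×(1.85+1.98) / (1.98×(1.85+5.94)) = 22.75/15.42 = 1.47.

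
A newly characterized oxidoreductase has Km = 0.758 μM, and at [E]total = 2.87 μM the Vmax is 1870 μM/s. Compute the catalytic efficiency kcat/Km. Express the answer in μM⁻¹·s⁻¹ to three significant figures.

kcat = Vmax/[E]total = 1870/2.87 = 652 s⁻¹.
kcat/Km = 652/0.758 = 860 μM⁻¹·s⁻¹.

860 μM⁻¹·s⁻¹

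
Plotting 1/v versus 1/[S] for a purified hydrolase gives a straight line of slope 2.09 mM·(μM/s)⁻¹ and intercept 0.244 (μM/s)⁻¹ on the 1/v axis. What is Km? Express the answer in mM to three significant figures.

y-intercept = 1/Vmax ⇒ Vmax = 4.10 μM/s; slope = Km/Vmax ⇒ Km = slope × Vmax.
Km = 2.09 × 4.10 = 8.57 mM.

8.57 mM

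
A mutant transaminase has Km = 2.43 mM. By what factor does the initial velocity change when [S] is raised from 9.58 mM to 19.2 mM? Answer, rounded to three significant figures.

1.11

Since Vmax cancels, v₂/v₁ = [S]₂(Km+[S]₁) / [S]₁(Km+[S]₂).
= 19.2×(2.43+9.58) / (9.58×(2.43+19.2)) = 230.6/207.2 = 1.11.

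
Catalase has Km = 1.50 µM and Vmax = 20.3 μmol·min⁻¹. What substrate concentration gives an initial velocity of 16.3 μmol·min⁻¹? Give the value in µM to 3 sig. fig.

Rearranging v = Vmax[S]/(Km+[S]) gives [S] = Km·v/(Vmax − v).
[S] = 1.50 × 16.3 / (20.3 − 16.3) = 24.45/4.000 = 6.11 µM.

6.11 µM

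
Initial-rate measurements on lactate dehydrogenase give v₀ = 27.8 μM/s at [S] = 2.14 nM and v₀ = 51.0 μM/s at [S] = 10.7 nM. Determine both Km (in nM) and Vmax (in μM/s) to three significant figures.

Km = 2.82 nM; Vmax = 64.4 μM/s

From v = Vmax[S]/(Km+[S]), each point gives Vmax = v(Km+[S])/[S].
Equating: 27.8(Km+2.14)/2.14 = 51.0(Km+10.7)/10.7.
12.99·Km + 27.8 = 4.766·Km + 51.0, so (12.99 − 4.766)·Km = 51.0 − 27.8.
Km = 23.20/8.224 = 2.82 nM; then Vmax = 27.8(2.82+2.14)/2.14 = 64.4 μM/s.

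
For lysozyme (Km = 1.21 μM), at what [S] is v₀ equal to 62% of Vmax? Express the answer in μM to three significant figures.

1.97 μM

v/Vmax = [S]/(Km+[S]) = 0.62, so [S] = Km·0.62/(1 − 0.62) = 1.21 × 1.632.
[S] = 1.97 μM.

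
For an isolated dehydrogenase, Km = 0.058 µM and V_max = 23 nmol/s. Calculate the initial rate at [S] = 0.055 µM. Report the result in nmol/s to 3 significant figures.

v = Vmax·[S]/(Km + [S]) = 23 × 0.055 / (0.058 + 0.055)
  = 1.265 / 0.1130 = 11.2 nmol/s.

11.2 nmol/s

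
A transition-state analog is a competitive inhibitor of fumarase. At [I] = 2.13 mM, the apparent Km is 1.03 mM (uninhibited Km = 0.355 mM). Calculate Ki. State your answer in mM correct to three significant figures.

1.12 mM

Competitive: Km,app = α·Km with α = 1 + [I]/Ki.
α = Km,app/Km = 1.03/0.355 = 2.901.
Ki = [I]/(α − 1) = 2.13/1.901 = 1.12 mM.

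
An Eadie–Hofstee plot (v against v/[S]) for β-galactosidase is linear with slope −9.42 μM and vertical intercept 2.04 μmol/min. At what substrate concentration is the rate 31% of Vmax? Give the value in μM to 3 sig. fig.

4.23 μM

The Eadie–Hofstee slope gives Km = 9.42 μM (slope = −Km).
v/Vmax = [S]/(Km+[S]) = 0.31 ⇒ [S] = Km·0.31/(1−0.31) = 9.42 × 0.4493 = 4.23 μM.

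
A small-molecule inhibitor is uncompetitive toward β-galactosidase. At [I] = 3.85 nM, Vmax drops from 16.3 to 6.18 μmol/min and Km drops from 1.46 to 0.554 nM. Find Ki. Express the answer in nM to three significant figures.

2.35 nM

Uncompetitive: Vmax,app = Vmax/α (and Km,app = Km/α) with α = 1 + [I]/Ki.
α = Vmax/Vmax,app = 16.3/6.18 = 2.638.
Ki = [I]/(α − 1) = 3.85/1.638 = 2.35 nM.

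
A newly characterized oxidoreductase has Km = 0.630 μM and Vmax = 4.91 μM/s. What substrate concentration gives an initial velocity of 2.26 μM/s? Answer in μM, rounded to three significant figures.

Rearranging v = Vmax[S]/(Km+[S]) gives [S] = Km·v/(Vmax − v).
[S] = 0.630 × 2.26 / (4.91 − 2.26) = 1.424/2.650 = 0.537 μM.

0.537 μM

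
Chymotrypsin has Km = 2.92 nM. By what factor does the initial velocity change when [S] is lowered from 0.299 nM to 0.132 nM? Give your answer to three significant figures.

0.466

Since Vmax cancels, v₂/v₁ = [S]₂(Km+[S]₁) / [S]₁(Km+[S]₂).
= 0.132×(2.92+0.299) / (0.299×(2.92+0.132)) = 0.4249/0.9125 = 0.466.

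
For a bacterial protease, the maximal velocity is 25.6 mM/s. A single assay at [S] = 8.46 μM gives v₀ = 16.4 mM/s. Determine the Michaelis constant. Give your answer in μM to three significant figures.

v/Vmax = 16.4/25.6 = 0.6406 = [S]/(Km+[S]).
So Km + [S] = [S]/0.6406 = 13.21 μM, giving Km = 13.21 − 8.46 = 4.75 μM.

4.75 μM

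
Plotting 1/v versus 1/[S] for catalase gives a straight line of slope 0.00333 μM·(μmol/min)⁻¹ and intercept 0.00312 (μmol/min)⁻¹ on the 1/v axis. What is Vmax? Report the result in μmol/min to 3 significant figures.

The y-intercept of a Lineweaver–Burk plot equals 1/Vmax, so Vmax = 1/0.00312 = 321 μmol/min.

321 μmol/min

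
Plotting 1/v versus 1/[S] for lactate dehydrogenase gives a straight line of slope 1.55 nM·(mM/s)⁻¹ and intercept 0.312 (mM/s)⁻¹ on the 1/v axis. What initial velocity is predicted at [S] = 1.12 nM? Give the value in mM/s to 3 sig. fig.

The y-intercept is 1/Vmax, so Vmax = 1/0.312 = 3.21 mM/s.
The slope is Km/Vmax, so Km = 1.55 × 3.21 = 4.97 nM.
Then v = 3.21 × 1.12/(4.97 + 1.12) = 0.590 mM/s.

0.590 mM/s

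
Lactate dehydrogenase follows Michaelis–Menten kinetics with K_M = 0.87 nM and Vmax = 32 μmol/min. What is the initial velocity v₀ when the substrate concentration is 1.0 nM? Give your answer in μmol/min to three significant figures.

17.1 μmol/min

[S]/(Km+[S]) = 1.0/1.870 = 0.5348, the fractional saturation.
v = 0.5348 × Vmax = 0.5348 × 32 = 17.1 μmol/min.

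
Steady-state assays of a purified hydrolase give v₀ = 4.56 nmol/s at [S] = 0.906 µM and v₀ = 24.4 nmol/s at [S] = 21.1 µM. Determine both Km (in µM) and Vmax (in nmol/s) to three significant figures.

From v = Vmax[S]/(Km+[S]), each point gives Vmax = v(Km+[S])/[S].
Equating: 4.56(Km+0.906)/0.906 = 24.4(Km+21.1)/21.1.
5.033·Km + 4.56 = 1.156·Km + 24.4, so (5.033 − 1.156)·Km = 24.4 − 4.56.
Km = 19.84/3.877 = 5.12 µM; then Vmax = 4.56(5.12+0.906)/0.906 = 30.3 nmol/s.

Km = 5.12 µM; Vmax = 30.3 nmol/s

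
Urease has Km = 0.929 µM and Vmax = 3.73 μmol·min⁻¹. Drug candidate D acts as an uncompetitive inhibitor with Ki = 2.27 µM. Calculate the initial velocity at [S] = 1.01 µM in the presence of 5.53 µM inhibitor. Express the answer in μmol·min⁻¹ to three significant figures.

0.856 μmol·min⁻¹

With α = 1 + [I]/Ki = 1 + 5.53/2.27 = 3.436, the uncompetitive rate law is v = (Vmax/α)·[S] / (Km/α + [S]).
v = (3.73/3.436)×1.01 / (0.929/3.436 + 1.01) = 1.096/1.280 = 0.856 μmol·min⁻¹.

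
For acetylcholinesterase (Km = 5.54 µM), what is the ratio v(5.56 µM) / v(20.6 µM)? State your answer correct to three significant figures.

0.636

The fractional saturations are [S]/(Km+[S]) = 20.6/26.14 = 0.7881 and 5.56/11.10 = 0.5009.
v₂/v₁ is just their ratio: 0.5009/0.7881 = 0.636.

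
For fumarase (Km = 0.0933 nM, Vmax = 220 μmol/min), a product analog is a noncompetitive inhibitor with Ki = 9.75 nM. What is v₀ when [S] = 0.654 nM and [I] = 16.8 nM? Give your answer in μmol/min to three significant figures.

70.7 μmol/min

α = 1 + [I]/Ki = 1 + 16.8/9.75 = 2.723.
For a noncompetitive inhibitor, Vmax is reduced to Vmax/α while Km is unchanged: Km,app = 0.0933 nM, Vmax,app = 80.8 μmol/min.
v = Vmax,app·[S]/(Km,app + [S]) = 80.8 × 0.654/(0.0933 + 0.654) = 70.7 μmol/min.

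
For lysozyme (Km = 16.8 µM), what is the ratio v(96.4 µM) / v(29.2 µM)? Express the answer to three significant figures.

1.34

The fractional saturations are [S]/(Km+[S]) = 29.2/46.00 = 0.6348 and 96.4/113.2 = 0.8516.
v₂/v₁ is just their ratio: 0.8516/0.6348 = 1.34.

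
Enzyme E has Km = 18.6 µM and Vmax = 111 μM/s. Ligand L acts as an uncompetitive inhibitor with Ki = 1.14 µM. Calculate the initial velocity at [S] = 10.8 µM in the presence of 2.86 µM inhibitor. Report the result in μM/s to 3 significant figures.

21.2 μM/s

α = 1 + [I]/Ki = 1 + 2.86/1.14 = 3.509.
For an uncompetitive inhibitor, both parameters are divided by α, giving Vmax/α and Km/α: Km,app = 5.30 µM, Vmax,app = 31.6 μM/s.
v = Vmax,app·[S]/(Km,app + [S]) = 31.6 × 10.8/(5.30 + 10.8) = 21.2 μM/s.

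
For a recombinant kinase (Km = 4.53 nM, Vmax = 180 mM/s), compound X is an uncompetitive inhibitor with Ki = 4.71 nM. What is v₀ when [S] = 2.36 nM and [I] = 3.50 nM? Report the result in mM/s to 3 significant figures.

With α = 1 + [I]/Ki = 1 + 3.50/4.71 = 1.743, the uncompetitive rate law is v = (Vmax/α)·[S] / (Km/α + [S]).
v = (180/1.743)×2.36 / (4.53/1.743 + 2.36) = 243.7/4.959 = 49.1 mM/s.

49.1 mM/s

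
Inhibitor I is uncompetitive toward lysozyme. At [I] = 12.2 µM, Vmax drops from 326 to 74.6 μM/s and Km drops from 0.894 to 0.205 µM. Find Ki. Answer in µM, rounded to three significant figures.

Uncompetitive: Vmax,app = Vmax/α (and Km,app = Km/α) with α = 1 + [I]/Ki.
α = Vmax/Vmax,app = 326/74.6 = 4.370.
Ki = [I]/(α − 1) = 12.2/3.370 = 3.62 µM.

3.62 µM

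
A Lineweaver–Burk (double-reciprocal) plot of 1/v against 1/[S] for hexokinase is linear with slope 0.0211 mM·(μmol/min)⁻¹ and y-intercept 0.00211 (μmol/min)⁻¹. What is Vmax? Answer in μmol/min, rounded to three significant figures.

474 μmol/min

The y-intercept of a Lineweaver–Burk plot equals 1/Vmax, so Vmax = 1/0.00211 = 474 μmol/min.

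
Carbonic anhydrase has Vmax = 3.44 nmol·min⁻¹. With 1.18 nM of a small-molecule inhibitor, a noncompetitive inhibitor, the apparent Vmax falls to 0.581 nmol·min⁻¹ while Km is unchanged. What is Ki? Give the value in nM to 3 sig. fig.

Noncompetitive: Vmax,app = Vmax/α with α = 1 + [I]/Ki.
α = Vmax/Vmax,app = 3.44/0.581 = 5.921.
Ki = [I]/(α − 1) = 1.18/4.921 = 0.240 nM.

0.240 nM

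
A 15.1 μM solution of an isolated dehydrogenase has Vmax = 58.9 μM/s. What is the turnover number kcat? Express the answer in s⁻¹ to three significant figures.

3.90 s⁻¹

kcat = Vmax/[E]total = 58.9 μM/s / 15.1 μM = 3.90 s⁻¹.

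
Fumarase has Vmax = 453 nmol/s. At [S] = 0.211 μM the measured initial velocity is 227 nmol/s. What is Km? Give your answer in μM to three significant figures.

From v = Vmax[S]/(Km+[S]), Km = [S](Vmax − v)/v.
Km = 0.211 × (453 − 227) / 227 = 47.69/227 = 0.210 μM.

0.210 μM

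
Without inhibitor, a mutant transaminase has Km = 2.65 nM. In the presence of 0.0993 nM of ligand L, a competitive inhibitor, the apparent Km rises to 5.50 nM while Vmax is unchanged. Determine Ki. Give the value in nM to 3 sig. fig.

0.0923 nM

Competitive: Km,app = α·Km with α = 1 + [I]/Ki.
α = Km,app/Km = 5.50/2.65 = 2.075.
Since α = 1 + [I]/Ki, [I]/Ki = 2.075 − 1 = 1.075 and Ki = 0.0993/1.075 = 0.0923 nM.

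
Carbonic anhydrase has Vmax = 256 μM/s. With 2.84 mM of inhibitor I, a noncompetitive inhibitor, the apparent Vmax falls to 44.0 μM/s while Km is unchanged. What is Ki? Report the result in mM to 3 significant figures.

0.589 mM

Noncompetitive: Vmax,app = Vmax/α with α = 1 + [I]/Ki.
α = Vmax/Vmax,app = 256/44.0 = 5.818.
Ki = [I]/(α − 1) = 2.84/4.818 = 0.589 mM.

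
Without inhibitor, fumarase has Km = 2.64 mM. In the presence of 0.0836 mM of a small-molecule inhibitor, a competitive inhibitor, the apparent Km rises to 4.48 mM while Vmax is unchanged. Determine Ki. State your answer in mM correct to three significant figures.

0.120 mM

Competitive: Km,app = α·Km with α = 1 + [I]/Ki.
α = Km,app/Km = 4.48/2.64 = 1.697.
Ki = [I]/(α − 1) = 0.0836/0.6970 = 0.120 mM.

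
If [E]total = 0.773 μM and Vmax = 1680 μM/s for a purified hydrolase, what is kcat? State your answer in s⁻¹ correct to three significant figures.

2170 s⁻¹

kcat = Vmax/[E]total = 1680 μM/s / 0.773 μM = 2170 s⁻¹.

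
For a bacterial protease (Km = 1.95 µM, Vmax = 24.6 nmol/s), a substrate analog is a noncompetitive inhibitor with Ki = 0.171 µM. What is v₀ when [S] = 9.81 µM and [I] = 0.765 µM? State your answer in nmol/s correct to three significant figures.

With α = 1 + [I]/Ki = 1 + 0.765/0.171 = 5.474, the noncompetitive rate law is v = (Vmax/α)·[S] / (Km + [S]).
v = (24.6/5.474)×9.81 / (1.95 + 9.81) = 44.09/11.76 = 3.75 nmol/s.

3.75 nmol/s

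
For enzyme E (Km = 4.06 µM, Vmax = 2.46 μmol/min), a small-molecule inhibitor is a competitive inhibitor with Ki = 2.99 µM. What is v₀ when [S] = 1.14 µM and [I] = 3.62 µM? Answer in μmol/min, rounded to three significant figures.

0.277 μmol/min

With α = 1 + [I]/Ki = 1 + 3.62/2.99 = 2.211, the competitive rate law is v = Vmax[S] / (αKm + [S]).
v = 2.46×1.14 / (2.211×4.06 + 1.14) = 2.804/10.12 = 0.277 μmol/min.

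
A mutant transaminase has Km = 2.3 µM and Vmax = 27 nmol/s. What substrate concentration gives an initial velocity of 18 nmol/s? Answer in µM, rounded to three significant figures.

4.60 µM

The required fractional saturation is v/Vmax = 18/27 = 0.6667.
Then [S]/(Km+[S]) = 0.6667 ⇒ [S] = 2.3 × 0.6667/(1 − 0.6667) = 4.60 µM.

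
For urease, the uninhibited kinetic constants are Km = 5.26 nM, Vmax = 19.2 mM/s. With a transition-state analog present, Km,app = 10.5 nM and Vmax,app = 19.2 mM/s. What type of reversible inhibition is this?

competitive

Km increases (5.26 → 10.5 nM) while Vmax is unchanged — the hallmark of competitive inhibition.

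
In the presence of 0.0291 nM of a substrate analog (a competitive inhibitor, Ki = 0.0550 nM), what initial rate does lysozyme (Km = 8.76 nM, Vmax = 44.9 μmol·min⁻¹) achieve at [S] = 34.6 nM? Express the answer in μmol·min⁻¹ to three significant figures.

32.4 μmol·min⁻¹

α = 1 + [I]/Ki = 1 + 0.0291/0.0550 = 1.529.
For a competitive inhibitor, Vmax is unchanged and the apparent Km becomes α·Km: Km,app = 13.4 nM, Vmax,app = 44.9 μmol·min⁻¹.
v = Vmax,app·[S]/(Km,app + [S]) = 44.9 × 34.6/(13.4 + 34.6) = 32.4 μmol·min⁻¹.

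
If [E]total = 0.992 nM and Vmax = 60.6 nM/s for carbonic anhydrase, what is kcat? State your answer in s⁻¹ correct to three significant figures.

61.1 s⁻¹

kcat = Vmax/[E]total = 60.6 nM/s / 0.992 nM = 61.1 s⁻¹.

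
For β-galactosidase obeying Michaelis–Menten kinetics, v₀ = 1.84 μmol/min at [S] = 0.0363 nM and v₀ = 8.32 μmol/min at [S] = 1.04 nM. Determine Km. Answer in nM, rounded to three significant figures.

From v = Vmax[S]/(Km+[S]), each point gives Vmax = v(Km+[S])/[S].
Equating: 1.84(Km+0.0363)/0.0363 = 8.32(Km+1.04)/1.04.
50.69·Km + 1.84 = 8.000·Km + 8.32, so (50.69 − 8.000)·Km = 8.32 − 1.84.
Km = 6.480/42.69 = 0.152 nM; then Vmax = 1.84(0.152+0.0363)/0.0363 = 9.53 μmol/min.

0.152 nM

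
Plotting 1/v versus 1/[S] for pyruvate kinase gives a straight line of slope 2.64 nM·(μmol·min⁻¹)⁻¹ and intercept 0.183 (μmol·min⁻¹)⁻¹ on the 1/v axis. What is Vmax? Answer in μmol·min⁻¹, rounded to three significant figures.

The y-intercept of a Lineweaver–Burk plot equals 1/Vmax, so Vmax = 1/0.183 = 5.46 μmol·min⁻¹.

5.46 μmol·min⁻¹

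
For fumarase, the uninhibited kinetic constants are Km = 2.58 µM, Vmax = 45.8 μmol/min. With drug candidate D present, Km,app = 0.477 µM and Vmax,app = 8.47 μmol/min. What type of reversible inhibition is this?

uncompetitive

Both Km and Vmax decrease by the same factor (~5.41-fold) — characteristic of uncompetitive inhibition.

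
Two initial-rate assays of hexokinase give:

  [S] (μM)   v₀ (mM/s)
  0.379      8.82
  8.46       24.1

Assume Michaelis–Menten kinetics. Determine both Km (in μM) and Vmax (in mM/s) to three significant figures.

Km = 0.748 μM; Vmax = 26.2 mM/s

In reciprocal form, 1/v = (Km/Vmax)·(1/[S]) + 1/Vmax. The two points give (1/[S], 1/v) = (2.639, 0.1134) and (0.1182, 0.04149).
Slope = (0.1134 − 0.04149)/(2.639 − 0.1182) = 0.02852; intercept = 0.1134 − 0.02852×2.639 = 0.03812.
Vmax = 1/intercept = 26.2 mM/s; Km = slope × Vmax = 0.02852 × 26.2 = 0.748 μM.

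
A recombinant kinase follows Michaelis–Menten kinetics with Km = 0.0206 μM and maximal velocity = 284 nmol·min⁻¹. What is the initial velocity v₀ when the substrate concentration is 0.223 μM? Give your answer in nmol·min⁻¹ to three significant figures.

260 nmol·min⁻¹

v = Vmax·[S]/(Km + [S]) = 284 × 0.223 / (0.0206 + 0.223)
  = 63.33 / 0.2436 = 260 nmol·min⁻¹.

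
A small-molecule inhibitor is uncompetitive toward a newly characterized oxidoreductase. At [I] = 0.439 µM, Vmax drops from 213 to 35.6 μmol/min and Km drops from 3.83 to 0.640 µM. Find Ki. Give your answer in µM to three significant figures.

Uncompetitive: Vmax,app = Vmax/α (and Km,app = Km/α) with α = 1 + [I]/Ki.
α = Vmax/Vmax,app = 213/35.6 = 5.983.
Ki = [I]/(α − 1) = 0.439/4.983 = 0.0881 µM.

0.0881 µM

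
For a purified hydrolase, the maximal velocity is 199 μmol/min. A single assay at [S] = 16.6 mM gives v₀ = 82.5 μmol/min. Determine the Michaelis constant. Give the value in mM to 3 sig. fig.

From v = Vmax[S]/(Km+[S]), Km = [S](Vmax − v)/v.
Km = 16.6 × (199 − 82.5) / 82.5 = 1934/82.5 = 23.4 mM.

23.4 mM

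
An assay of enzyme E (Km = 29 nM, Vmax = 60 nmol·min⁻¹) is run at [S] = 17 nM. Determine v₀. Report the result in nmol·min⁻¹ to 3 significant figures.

22.2 nmol·min⁻¹

[S]/(Km+[S]) = 17/46.00 = 0.3696, the fractional saturation.
v = 0.3696 × Vmax = 0.3696 × 60 = 22.2 nmol·min⁻¹.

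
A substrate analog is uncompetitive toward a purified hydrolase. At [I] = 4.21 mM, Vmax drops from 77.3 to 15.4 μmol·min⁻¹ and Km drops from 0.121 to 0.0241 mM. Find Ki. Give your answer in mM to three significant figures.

Uncompetitive: Vmax,app = Vmax/α (and Km,app = Km/α) with α = 1 + [I]/Ki.
α = Vmax/Vmax,app = 77.3/15.4 = 5.019.
Ki = [I]/(α − 1) = 4.21/4.019 = 1.05 mM.

1.05 mM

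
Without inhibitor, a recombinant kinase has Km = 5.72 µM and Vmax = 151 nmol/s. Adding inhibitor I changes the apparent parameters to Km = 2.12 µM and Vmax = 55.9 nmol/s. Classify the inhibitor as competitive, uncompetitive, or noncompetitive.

uncompetitive

Both Km and Vmax decrease by the same factor (~2.70-fold) — characteristic of uncompetitive inhibition.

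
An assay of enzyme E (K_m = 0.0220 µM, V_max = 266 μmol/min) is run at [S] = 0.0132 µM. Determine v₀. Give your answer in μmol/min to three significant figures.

[S]/(Km+[S]) = 0.0132/0.03520 = 0.3750, the fractional saturation.
v = 0.3750 × Vmax = 0.3750 × 266 = 99.8 μmol/min.

99.8 μmol/min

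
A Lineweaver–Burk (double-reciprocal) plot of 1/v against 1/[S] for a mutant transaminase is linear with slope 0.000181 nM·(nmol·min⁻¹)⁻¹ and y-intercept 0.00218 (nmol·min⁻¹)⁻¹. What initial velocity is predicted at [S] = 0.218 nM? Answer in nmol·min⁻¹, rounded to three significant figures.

The y-intercept is 1/Vmax, so Vmax = 1/0.00218 = 459 nmol·min⁻¹.
The slope is Km/Vmax, so Km = 0.000181 × 459 = 0.0830 nM.
Then v = 459 × 0.218/(0.0830 + 0.218) = 332 nmol·min⁻¹.

332 nmol·min⁻¹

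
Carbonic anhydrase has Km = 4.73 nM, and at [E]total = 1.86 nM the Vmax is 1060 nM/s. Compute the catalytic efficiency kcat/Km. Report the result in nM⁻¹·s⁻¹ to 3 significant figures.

120 nM⁻¹·s⁻¹

kcat = Vmax/[E]total = 1060/1.86 = 570 s⁻¹.
kcat/Km = 570/4.73 = 120 nM⁻¹·s⁻¹.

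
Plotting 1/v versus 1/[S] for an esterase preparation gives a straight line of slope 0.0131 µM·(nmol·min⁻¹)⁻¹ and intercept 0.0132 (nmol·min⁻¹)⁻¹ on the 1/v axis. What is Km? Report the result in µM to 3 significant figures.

0.992 µM

y-intercept = 1/Vmax ⇒ Vmax = 75.8 nmol·min⁻¹; slope = Km/Vmax ⇒ Km = slope × Vmax.
Km = 0.0131 × 75.8 = 0.992 µM.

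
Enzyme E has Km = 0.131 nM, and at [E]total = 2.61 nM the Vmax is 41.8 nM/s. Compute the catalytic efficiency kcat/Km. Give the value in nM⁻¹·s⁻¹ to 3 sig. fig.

122 nM⁻¹·s⁻¹

kcat = Vmax/[E]total = 41.8/2.61 = 16.0 s⁻¹.
kcat/Km = 16.0/0.131 = 122 nM⁻¹·s⁻¹.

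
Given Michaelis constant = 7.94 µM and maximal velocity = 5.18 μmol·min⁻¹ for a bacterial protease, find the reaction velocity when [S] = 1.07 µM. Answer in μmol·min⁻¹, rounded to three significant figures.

v = Vmax·[S]/(Km + [S]) = 5.18 × 1.07 / (7.94 + 1.07)
  = 5.543 / 9.010 = 0.615 μmol·min⁻¹.

0.615 μmol·min⁻¹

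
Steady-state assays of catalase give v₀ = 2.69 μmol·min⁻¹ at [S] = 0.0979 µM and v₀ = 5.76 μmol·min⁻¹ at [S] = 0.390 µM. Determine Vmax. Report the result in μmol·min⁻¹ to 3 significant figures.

9.33 μmol·min⁻¹

From v = Vmax[S]/(Km+[S]), each point gives Vmax = v(Km+[S])/[S].
Equating: 2.69(Km+0.0979)/0.0979 = 5.76(Km+0.390)/0.390.
27.48·Km + 2.69 = 14.77·Km + 5.76, so (27.48 − 14.77)·Km = 5.76 − 2.69.
Km = 3.070/12.71 = 0.242 µM; then Vmax = 2.69(0.242+0.0979)/0.0979 = 9.33 μmol·min⁻¹.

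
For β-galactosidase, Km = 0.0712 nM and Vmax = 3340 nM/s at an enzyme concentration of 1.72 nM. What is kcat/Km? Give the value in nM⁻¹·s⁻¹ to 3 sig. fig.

27300 nM⁻¹·s⁻¹

kcat = Vmax/[E]total = 3340/1.72 = 1940 s⁻¹.
kcat/Km = 1940/0.0712 = 27300 nM⁻¹·s⁻¹.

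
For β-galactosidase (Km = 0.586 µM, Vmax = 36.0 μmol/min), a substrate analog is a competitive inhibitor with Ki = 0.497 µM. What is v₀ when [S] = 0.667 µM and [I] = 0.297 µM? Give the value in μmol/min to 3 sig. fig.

15.0 μmol/min

α = 1 + [I]/Ki = 1 + 0.297/0.497 = 1.598.
For a competitive inhibitor, Vmax is unchanged and the apparent Km becomes α·Km: Km,app = 0.936 µM, Vmax,app = 36.0 μmol/min.
v = Vmax,app·[S]/(Km,app + [S]) = 36.0 × 0.667/(0.936 + 0.667) = 15.0 μmol/min.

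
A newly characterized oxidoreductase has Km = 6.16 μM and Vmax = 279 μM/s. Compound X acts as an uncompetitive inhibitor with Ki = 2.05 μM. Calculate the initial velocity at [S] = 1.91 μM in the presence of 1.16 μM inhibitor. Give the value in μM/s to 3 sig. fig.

With α = 1 + [I]/Ki = 1 + 1.16/2.05 = 1.566, the uncompetitive rate law is v = (Vmax/α)·[S] / (Km/α + [S]).
v = (279/1.566)×1.91 / (6.16/1.566 + 1.91) = 340.3/5.844 = 58.2 μM/s.

58.2 μM/s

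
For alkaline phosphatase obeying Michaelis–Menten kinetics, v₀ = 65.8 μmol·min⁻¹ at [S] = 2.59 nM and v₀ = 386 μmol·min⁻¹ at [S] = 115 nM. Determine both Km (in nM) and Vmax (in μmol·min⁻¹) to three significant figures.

Km = 14.5 nM; Vmax = 435 μmol·min⁻¹

From v = Vmax[S]/(Km+[S]), each point gives Vmax = v(Km+[S])/[S].
Equating: 65.8(Km+2.59)/2.59 = 386(Km+115)/115.
25.41·Km + 65.8 = 3.357·Km + 386, so (25.41 − 3.357)·Km = 386 − 65.8.
Km = 320.2/22.05 = 14.5 nM; then Vmax = 65.8(14.5+2.59)/2.59 = 435 μmol·min⁻¹.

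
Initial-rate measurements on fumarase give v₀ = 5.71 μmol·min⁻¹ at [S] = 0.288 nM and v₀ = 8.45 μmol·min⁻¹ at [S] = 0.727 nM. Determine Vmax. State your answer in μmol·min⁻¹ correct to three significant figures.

12.3 μmol·min⁻¹

From v = Vmax[S]/(Km+[S]), each point gives Vmax = v(Km+[S])/[S].
Equating: 5.71(Km+0.288)/0.288 = 8.45(Km+0.727)/0.727.
19.83·Km + 5.71 = 11.62·Km + 8.45, so (19.83 − 11.62)·Km = 8.45 − 5.71.
Km = 2.740/8.203 = 0.334 nM; then Vmax = 5.71(0.334+0.288)/0.288 = 12.3 μmol·min⁻¹.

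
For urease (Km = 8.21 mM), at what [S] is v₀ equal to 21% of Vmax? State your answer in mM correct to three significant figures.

2.18 mM

v/Vmax = [S]/(Km+[S]) = 0.21, so [S] = Km·0.21/(1 − 0.21) = 8.21 × 0.2658.
[S] = 2.18 mM.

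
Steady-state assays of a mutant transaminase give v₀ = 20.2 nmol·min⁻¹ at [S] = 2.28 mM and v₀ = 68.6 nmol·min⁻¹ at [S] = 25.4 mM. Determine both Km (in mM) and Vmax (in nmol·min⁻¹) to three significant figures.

From v = Vmax[S]/(Km+[S]), each point gives Vmax = v(Km+[S])/[S].
Equating: 20.2(Km+2.28)/2.28 = 68.6(Km+25.4)/25.4.
8.860·Km + 20.2 = 2.701·Km + 68.6, so (8.860 − 2.701)·Km = 68.6 − 20.2.
Km = 48.40/6.159 = 7.86 mM; then Vmax = 20.2(7.86+2.28)/2.28 = 89.8 nmol·min⁻¹.

Km = 7.86 mM; Vmax = 89.8 nmol·min⁻¹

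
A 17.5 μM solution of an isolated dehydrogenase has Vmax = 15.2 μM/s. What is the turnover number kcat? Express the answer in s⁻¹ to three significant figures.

kcat = Vmax/[E]total = 15.2 μM/s / 17.5 μM = 0.869 s⁻¹.

0.869 s⁻¹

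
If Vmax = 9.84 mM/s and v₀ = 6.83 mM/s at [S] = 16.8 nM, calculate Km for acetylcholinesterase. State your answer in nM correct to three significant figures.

7.40 nM

From v = Vmax[S]/(Km+[S]), Km = [S](Vmax − v)/v.
Km = 16.8 × (9.84 − 6.83) / 6.83 = 50.57/6.83 = 7.40 nM.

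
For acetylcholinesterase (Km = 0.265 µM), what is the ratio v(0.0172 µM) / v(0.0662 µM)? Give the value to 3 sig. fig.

The fractional saturations are [S]/(Km+[S]) = 0.0662/0.3312 = 0.1999 and 0.0172/0.2822 = 0.06095.
v₂/v₁ is just their ratio: 0.06095/0.1999 = 0.305.

0.305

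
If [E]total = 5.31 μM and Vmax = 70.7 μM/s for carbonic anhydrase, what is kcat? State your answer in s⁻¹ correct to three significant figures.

kcat = Vmax/[E]total = 70.7 μM/s / 5.31 μM = 13.3 s⁻¹.

13.3 s⁻¹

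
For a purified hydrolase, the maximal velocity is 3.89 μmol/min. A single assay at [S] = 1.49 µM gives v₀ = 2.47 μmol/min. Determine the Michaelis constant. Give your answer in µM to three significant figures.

v/Vmax = 2.47/3.89 = 0.6350 = [S]/(Km+[S]).
So Km + [S] = [S]/0.6350 = 2.347 µM, giving Km = 2.347 − 1.49 = 0.857 µM.

0.857 µM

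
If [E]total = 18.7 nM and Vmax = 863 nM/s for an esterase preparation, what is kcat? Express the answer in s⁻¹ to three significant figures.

kcat = Vmax/[E]total = 863 nM/s / 18.7 nM = 46.1 s⁻¹.

46.1 s⁻¹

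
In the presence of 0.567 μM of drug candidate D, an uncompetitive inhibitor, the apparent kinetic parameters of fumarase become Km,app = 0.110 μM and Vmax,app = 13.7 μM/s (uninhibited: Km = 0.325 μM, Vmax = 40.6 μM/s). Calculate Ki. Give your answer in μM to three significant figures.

0.289 μM

Uncompetitive: Vmax,app = Vmax/α (and Km,app = Km/α) with α = 1 + [I]/Ki.
α = Vmax/Vmax,app = 40.6/13.7 = 2.964.
Since α = 1 + [I]/Ki, [I]/Ki = 2.964 − 1 = 1.964 and Ki = 0.567/1.964 = 0.289 μM.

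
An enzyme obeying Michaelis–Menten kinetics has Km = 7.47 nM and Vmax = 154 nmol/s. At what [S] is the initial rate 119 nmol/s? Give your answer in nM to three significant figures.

Rearranging v = Vmax[S]/(Km+[S]) gives [S] = Km·v/(Vmax − v).
[S] = 7.47 × 119 / (154 − 119) = 888.9/35.00 = 25.4 nM.

25.4 nM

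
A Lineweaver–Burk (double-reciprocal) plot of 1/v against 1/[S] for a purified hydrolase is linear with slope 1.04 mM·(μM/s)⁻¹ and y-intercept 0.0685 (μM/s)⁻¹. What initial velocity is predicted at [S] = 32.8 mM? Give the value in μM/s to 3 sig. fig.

9.98 μM/s

The y-intercept is 1/Vmax, so Vmax = 1/0.0685 = 14.6 μM/s.
The slope is Km/Vmax, so Km = 1.04 × 14.6 = 15.2 mM.
Then v = 14.6 × 32.8/(15.2 + 32.8) = 9.98 μM/s.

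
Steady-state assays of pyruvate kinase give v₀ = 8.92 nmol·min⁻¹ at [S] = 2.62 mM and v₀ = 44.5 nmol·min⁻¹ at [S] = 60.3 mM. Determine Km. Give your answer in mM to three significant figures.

13.3 mM

In reciprocal form, 1/v = (Km/Vmax)·(1/[S]) + 1/Vmax. The two points give (1/[S], 1/v) = (0.3817, 0.1121) and (0.01658, 0.02247).
Slope = (0.1121 − 0.02247)/(0.3817 − 0.01658) = 0.2455; intercept = 0.1121 − 0.2455×0.3817 = 0.01840.
Vmax = 1/intercept = 54.3 nmol·min⁻¹; Km = slope × Vmax = 0.2455 × 54.3 = 13.3 mM.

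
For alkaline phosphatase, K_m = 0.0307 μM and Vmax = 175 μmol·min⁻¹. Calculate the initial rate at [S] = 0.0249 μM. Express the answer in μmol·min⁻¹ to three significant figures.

78.4 μmol·min⁻¹

[S]/(Km+[S]) = 0.0249/0.05560 = 0.4478, the fractional saturation.
v = 0.4478 × Vmax = 0.4478 × 175 = 78.4 μmol·min⁻¹.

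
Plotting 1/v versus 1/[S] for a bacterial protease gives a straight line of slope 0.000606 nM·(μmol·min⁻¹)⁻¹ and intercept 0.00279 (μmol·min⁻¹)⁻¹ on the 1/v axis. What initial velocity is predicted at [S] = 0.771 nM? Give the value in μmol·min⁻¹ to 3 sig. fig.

280 μmol·min⁻¹

The y-intercept is 1/Vmax, so Vmax = 1/0.00279 = 358 μmol·min⁻¹.
The slope is Km/Vmax, so Km = 0.000606 × 358 = 0.217 nM.
Then v = 358 × 0.771/(0.217 + 0.771) = 280 μmol·min⁻¹.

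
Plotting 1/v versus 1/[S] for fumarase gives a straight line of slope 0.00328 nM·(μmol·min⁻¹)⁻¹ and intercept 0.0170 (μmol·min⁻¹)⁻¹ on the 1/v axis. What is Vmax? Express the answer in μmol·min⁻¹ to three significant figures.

58.8 μmol·min⁻¹

The y-intercept of a Lineweaver–Burk plot equals 1/Vmax, so Vmax = 1/0.0170 = 58.8 μmol·min⁻¹.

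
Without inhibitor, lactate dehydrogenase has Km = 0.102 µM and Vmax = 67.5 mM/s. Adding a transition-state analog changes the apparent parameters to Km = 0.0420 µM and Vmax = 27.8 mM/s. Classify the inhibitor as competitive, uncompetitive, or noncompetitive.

Both Km and Vmax decrease by the same factor (~2.43-fold) — characteristic of uncompetitive inhibition.

uncompetitive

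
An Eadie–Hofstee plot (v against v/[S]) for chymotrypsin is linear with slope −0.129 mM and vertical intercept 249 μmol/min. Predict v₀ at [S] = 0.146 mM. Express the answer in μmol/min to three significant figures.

132 μmol/min

In the Eadie–Hofstee form v = Vmax − Km·(v/[S]), the slope is −Km and the intercept is Vmax, so Km = 0.129 mM and Vmax = 249 μmol/min.
v = 249 × 0.146/(0.129 + 0.146) = 132 μmol/min.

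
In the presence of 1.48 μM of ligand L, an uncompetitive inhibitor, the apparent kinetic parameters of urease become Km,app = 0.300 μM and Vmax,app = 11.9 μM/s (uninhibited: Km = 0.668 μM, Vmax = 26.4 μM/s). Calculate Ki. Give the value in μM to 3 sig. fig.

Uncompetitive: Vmax,app = Vmax/α (and Km,app = Km/α) with α = 1 + [I]/Ki.
α = Vmax/Vmax,app = 26.4/11.9 = 2.218.
Ki = [I]/(α − 1) = 1.48/1.218 = 1.21 μM.

1.21 μM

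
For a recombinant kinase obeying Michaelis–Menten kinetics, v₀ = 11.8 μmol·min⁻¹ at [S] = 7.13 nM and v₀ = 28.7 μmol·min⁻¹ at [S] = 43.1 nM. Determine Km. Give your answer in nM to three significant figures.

17.1 nM

From v = Vmax[S]/(Km+[S]), each point gives Vmax = v(Km+[S])/[S].
Equating: 11.8(Km+7.13)/7.13 = 28.7(Km+43.1)/43.1.
1.655·Km + 11.8 = 0.6659·Km + 28.7, so (1.655 − 0.6659)·Km = 28.7 − 11.8.
Km = 16.90/0.9891 = 17.1 nM; then Vmax = 11.8(17.1+7.13)/7.13 = 40.1 μmol·min⁻¹.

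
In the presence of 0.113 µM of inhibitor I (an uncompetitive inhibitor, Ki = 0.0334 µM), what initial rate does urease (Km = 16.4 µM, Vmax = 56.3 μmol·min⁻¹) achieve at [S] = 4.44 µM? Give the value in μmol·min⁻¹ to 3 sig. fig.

6.97 μmol·min⁻¹

α = 1 + [I]/Ki = 1 + 0.113/0.0334 = 4.383.
For an uncompetitive inhibitor, both parameters are divided by α, giving Vmax/α and Km/α: Km,app = 3.74 µM, Vmax,app = 12.8 μmol·min⁻¹.
v = Vmax,app·[S]/(Km,app + [S]) = 12.8 × 4.44/(3.74 + 4.44) = 6.97 μmol·min⁻¹.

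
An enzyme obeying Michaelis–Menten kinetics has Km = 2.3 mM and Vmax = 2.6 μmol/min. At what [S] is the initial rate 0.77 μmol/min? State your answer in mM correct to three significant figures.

Rearranging v = Vmax[S]/(Km+[S]) gives [S] = Km·v/(Vmax − v).
[S] = 2.3 × 0.77 / (2.6 − 0.77) = 1.771/1.830 = 0.968 mM.

0.968 mM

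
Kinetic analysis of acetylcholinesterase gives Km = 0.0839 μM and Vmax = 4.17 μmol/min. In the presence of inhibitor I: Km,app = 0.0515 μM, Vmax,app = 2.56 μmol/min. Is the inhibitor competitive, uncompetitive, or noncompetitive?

uncompetitive

Both Km and Vmax decrease by the same factor (~1.63-fold) — characteristic of uncompetitive inhibition.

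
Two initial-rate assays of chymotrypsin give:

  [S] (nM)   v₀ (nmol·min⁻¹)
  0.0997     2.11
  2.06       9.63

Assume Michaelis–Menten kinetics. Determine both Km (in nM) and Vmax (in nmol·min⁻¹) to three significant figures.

From v = Vmax[S]/(Km+[S]), each point gives Vmax = v(Km+[S])/[S].
Equating: 2.11(Km+0.0997)/0.0997 = 9.63(Km+2.06)/2.06.
21.16·Km + 2.11 = 4.675·Km + 9.63, so (21.16 − 4.675)·Km = 9.63 − 2.11.
Km = 7.520/16.49 = 0.456 nM; then Vmax = 2.11(0.456+0.0997)/0.0997 = 11.8 nmol·min⁻¹.

Km = 0.456 nM; Vmax = 11.8 nmol·min⁻¹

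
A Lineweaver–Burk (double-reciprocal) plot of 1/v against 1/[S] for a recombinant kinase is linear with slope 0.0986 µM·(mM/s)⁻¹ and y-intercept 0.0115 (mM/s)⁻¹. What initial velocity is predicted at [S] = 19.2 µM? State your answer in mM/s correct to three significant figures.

The y-intercept is 1/Vmax, so Vmax = 1/0.0115 = 87.0 mM/s.
The slope is Km/Vmax, so Km = 0.0986 × 87.0 = 8.57 µM.
Then v = 87.0 × 19.2/(8.57 + 19.2) = 60.1 mM/s.

60.1 mM/s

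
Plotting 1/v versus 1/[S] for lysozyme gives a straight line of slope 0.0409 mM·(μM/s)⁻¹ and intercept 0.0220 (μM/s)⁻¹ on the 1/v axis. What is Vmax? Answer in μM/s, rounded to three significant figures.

45.5 μM/s

The y-intercept of a Lineweaver–Burk plot equals 1/Vmax, so Vmax = 1/0.0220 = 45.5 μM/s.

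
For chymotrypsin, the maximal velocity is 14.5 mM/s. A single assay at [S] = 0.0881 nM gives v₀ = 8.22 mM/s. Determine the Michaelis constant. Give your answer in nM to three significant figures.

From v = Vmax[S]/(Km+[S]), Km = [S](Vmax − v)/v.
Km = 0.0881 × (14.5 − 8.22) / 8.22 = 0.5533/8.22 = 0.0673 nM.

0.0673 nM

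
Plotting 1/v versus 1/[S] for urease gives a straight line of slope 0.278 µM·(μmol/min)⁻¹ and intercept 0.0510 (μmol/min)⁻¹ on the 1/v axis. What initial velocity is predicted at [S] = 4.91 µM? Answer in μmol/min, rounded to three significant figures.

The y-intercept is 1/Vmax, so Vmax = 1/0.0510 = 19.6 μmol/min.
The slope is Km/Vmax, so Km = 0.278 × 19.6 = 5.45 µM.
Then v = 19.6 × 4.91/(5.45 + 4.91) = 9.29 μmol/min.

9.29 μmol/min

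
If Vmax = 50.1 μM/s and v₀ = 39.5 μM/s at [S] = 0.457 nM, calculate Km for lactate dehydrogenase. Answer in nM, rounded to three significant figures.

0.123 nM

From v = Vmax[S]/(Km+[S]), Km = [S](Vmax − v)/v.
Km = 0.457 × (50.1 − 39.5) / 39.5 = 4.844/39.5 = 0.123 nM.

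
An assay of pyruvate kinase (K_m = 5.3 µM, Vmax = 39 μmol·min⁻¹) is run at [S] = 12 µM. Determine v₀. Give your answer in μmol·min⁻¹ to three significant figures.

v = Vmax·[S]/(Km + [S]) = 39 × 12 / (5.3 + 12)
  = 468.0 / 17.30 = 27.1 μmol·min⁻¹.

27.1 μmol·min⁻¹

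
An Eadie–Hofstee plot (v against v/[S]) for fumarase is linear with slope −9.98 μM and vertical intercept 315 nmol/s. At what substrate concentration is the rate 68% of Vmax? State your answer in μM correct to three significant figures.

21.2 μM

The Eadie–Hofstee slope gives Km = 9.98 μM (slope = −Km).
v/Vmax = [S]/(Km+[S]) = 0.68 ⇒ [S] = Km·0.68/(1−0.68) = 9.98 × 2.125 = 21.2 μM.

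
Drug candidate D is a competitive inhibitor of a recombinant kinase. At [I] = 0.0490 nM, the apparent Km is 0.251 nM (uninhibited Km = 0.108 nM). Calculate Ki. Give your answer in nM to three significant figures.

Competitive: Km,app = α·Km with α = 1 + [I]/Ki.
α = Km,app/Km = 0.251/0.108 = 2.324.
Since α = 1 + [I]/Ki, [I]/Ki = 2.324 − 1 = 1.324 and Ki = 0.0490/1.324 = 0.0370 nM.

0.0370 nM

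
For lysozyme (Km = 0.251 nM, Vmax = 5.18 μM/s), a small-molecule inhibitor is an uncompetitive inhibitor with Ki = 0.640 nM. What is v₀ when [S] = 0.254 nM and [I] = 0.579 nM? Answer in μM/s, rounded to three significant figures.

1.79 μM/s

α = 1 + [I]/Ki = 1 + 0.579/0.640 = 1.905.
For an uncompetitive inhibitor, both parameters are divided by α, giving Vmax/α and Km/α: Km,app = 0.132 nM, Vmax,app = 2.72 μM/s.
v = Vmax,app·[S]/(Km,app + [S]) = 2.72 × 0.254/(0.132 + 0.254) = 1.79 μM/s.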